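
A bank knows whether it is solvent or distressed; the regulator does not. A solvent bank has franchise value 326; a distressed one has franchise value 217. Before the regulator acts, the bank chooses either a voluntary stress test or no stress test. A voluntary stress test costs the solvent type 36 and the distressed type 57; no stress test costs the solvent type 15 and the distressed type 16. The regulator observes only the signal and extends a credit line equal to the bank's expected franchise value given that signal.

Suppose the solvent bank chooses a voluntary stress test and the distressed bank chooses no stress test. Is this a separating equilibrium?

No

If types separate, stress test earns payment 326 and no stress test earns 217.
Solvent: stress test gives 326 − 36 = 290; no stress test gives 217 − 15 = 202. No deviation. ✓
Distressed: no stress test gives 217 − 16 = 201; stress test gives 326 − 57 = 269. Would deviate. ✗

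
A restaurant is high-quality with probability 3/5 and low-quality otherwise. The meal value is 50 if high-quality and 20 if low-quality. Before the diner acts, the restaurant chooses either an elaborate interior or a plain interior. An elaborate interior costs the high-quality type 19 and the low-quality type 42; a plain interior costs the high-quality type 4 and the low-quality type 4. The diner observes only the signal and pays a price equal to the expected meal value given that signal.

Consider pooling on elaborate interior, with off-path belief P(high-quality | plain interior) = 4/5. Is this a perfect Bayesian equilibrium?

At the pooled signal (elaborate interior) the diner holds the prior 3/5 and pays 3/5·50 + 2/5·20 = 38. Off-path (plain interior) belief 4/5 gives 4/5·50 + 1/5·20 = 44.
High-quality: elaborate interior gives 38 − 19 = 19; plain interior gives 44 − 4 = 40. Deviates. ✗
Low-quality: elaborate interior gives 38 − 42 = -4; plain interior gives 44 − 4 = 40. Deviates. ✗

No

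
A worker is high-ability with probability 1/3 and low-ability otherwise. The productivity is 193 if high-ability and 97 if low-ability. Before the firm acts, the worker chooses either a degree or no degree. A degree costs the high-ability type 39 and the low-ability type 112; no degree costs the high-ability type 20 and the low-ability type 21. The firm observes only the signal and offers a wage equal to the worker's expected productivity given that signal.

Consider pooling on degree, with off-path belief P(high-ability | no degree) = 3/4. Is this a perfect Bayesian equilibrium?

No

At the pooled signal (degree) the firm holds the prior 1/3 and pays 1/3·193 + 2/3·97 = 129. Off-path (no degree) belief 3/4 gives 3/4·193 + 1/4·97 = 169.
High-ability: degree gives 129 − 39 = 90; no degree gives 169 − 20 = 149. Deviates. ✗
Low-ability: degree gives 129 − 112 = 17; no degree gives 169 − 21 = 148. Deviates. ✗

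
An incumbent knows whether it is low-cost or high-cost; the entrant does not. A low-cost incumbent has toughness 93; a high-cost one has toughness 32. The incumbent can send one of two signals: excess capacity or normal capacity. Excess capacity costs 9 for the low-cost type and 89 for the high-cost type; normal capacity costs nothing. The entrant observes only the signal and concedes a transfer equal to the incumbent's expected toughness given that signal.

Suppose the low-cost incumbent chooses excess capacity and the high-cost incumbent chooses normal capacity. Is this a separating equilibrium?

If types separate, excess capacity earns payment 93 and normal capacity earns 32.
Low-cost: excess capacity gives 93 − 9 = 84; normal capacity gives 32 − 0 = 32. No deviation. ✓
High-cost: normal capacity gives 32 − 0 = 32; excess capacity gives 93 − 89 = 4. No deviation. ✓
Neither type gains from mimicking the other.

Yes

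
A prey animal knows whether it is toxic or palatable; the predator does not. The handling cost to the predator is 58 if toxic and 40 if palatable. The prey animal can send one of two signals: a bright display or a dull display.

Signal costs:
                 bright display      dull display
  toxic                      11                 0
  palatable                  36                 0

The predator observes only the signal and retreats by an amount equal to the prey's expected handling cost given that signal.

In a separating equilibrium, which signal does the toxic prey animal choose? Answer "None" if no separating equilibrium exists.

Try toxic → bright display, palatable → dull display:
  If types separate, bright display earns payment 58 and dull display earns 40.
  Toxic: bright display gives 58 − 11 = 47; dull display gives 40 − 0 = 40. No deviation. ✓
  Palatable: dull display gives 40 − 0 = 40; bright display gives 58 − 36 = 22. No deviation. ✓
Both hold — the toxic type sends bright display.

bright display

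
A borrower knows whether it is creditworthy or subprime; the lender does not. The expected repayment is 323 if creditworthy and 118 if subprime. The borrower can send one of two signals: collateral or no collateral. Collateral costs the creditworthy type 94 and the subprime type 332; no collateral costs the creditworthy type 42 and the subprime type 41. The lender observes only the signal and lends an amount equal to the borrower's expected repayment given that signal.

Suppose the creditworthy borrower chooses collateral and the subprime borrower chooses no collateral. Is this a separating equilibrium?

Under separation the lender infers type exactly: collateral → creditworthy (pays 323), no collateral → subprime (pays 118).
Creditworthy: collateral gives 323 − 94 = 229; no collateral gives 118 − 42 = 76. No deviation. ✓
Subprime: no collateral gives 118 − 41 = 77; collateral gives 323 − 332 = -9. No deviation. ✓
Both incentive constraints hold.

Yes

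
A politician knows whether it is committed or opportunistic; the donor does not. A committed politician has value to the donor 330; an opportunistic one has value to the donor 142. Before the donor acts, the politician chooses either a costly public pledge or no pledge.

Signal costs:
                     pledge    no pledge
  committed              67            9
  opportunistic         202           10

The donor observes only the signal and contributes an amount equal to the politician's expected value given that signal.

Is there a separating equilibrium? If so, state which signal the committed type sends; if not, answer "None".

pledge

Try committed → pledge, opportunistic → no pledge:
  If types separate, pledge earns payment 330 and no pledge earns 142.
  Committed: pledge gives 330 − 67 = 263; no pledge gives 142 − 9 = 133. No deviation. ✓
  Opportunistic: no pledge gives 142 − 10 = 132; pledge gives 330 − 202 = 128. No deviation. ✓
Both hold — the committed type sends pledge.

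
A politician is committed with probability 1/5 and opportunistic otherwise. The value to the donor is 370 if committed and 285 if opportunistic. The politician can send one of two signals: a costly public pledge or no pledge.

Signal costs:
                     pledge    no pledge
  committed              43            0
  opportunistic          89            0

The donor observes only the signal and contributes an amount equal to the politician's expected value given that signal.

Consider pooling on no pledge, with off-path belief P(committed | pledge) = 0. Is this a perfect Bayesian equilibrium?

On the equilibrium path (no pledge) the donor holds the prior 1/5 and pays 1/5·370 + 4/5·285 = 302. Off-path (pledge) belief 0 gives 0·370 + 1·285 = 285.
Committed: no pledge gives 302 − 0 = 302; pledge gives 285 − 43 = 242. Stays. ✓
Opportunistic: no pledge gives 302 − 0 = 302; pledge gives 285 − 89 = 196. Stays. ✓
Beliefs are Bayes-consistent on-path and both types best-respond.

Yes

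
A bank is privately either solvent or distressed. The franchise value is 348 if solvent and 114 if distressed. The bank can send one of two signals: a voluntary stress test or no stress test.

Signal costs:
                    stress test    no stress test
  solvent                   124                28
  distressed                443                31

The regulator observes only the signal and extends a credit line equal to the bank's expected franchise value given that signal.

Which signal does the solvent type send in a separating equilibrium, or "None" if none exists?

Try solvent → stress test, distressed → no stress test:
  If types separate, stress test earns payment 348 and no stress test earns 114.
  Solvent: stress test gives 348 − 124 = 224; no stress test gives 114 − 28 = 86. No deviation. ✓
  Distressed: no stress test gives 114 − 31 = 83; stress test gives 348 − 443 = -95. No deviation. ✓
Both hold — the solvent type sends stress test.

stress test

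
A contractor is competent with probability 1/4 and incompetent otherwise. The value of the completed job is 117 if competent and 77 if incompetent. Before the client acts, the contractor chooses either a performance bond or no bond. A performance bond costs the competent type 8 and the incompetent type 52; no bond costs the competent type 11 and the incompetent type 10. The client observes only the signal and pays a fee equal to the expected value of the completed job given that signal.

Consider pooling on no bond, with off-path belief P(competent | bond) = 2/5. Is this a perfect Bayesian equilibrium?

At the pooled signal (no bond) the client holds the prior 1/4 and pays 1/4·117 + 3/4·77 = 87. Off-path (bond) belief 2/5 gives 2/5·117 + 3/5·77 = 93.
Competent: no bond gives 87 − 11 = 76; bond gives 93 − 8 = 85. Deviates. ✗
Incompetent: no bond gives 87 − 10 = 77; bond gives 93 − 52 = 41. Stays. ✓

No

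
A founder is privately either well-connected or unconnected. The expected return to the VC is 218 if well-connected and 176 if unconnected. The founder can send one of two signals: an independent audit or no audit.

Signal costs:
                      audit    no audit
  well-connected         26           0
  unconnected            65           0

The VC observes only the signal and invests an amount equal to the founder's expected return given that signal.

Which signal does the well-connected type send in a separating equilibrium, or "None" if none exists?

Try well-connected → audit, unconnected → no audit:
  If types separate, audit earns payment 218 and no audit earns 176.
  Well-connected: audit gives 218 − 26 = 192; no audit gives 176 − 0 = 176. No deviation. ✓
  Unconnected: no audit gives 176 − 0 = 176; audit gives 218 − 65 = 153. No deviation. ✓
Both hold — the well-connected type sends audit.

audit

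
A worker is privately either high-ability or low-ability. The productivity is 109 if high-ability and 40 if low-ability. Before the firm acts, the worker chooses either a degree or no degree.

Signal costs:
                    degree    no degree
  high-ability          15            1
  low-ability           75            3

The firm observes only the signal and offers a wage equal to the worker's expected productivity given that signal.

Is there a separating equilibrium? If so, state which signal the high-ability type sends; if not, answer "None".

Try high-ability → degree, low-ability → no degree:
  If types separate, degree earns payment 109 and no degree earns 40.
  High-ability: degree gives 109 − 15 = 94; no degree gives 40 − 1 = 39. No deviation. ✓
  Low-ability: no degree gives 40 − 3 = 37; degree gives 109 − 75 = 34. No deviation. ✓
Both hold — the high-ability type sends degree.

degree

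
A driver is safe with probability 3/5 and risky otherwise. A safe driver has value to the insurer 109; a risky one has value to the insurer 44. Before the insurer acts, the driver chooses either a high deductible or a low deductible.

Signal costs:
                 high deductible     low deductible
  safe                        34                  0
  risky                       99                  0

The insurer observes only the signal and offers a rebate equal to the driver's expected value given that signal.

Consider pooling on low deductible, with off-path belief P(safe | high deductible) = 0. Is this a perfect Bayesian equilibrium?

Yes

At the pooled signal (low deductible) the insurer holds the prior 3/5 and pays 3/5·109 + 2/5·44 = 83. Off-path (high deductible) belief 0 gives 0·109 + 1·44 = 44.
Safe: low deductible gives 83 − 0 = 83; high deductible gives 44 − 34 = 10. Stays. ✓
Risky: low deductible gives 83 − 0 = 83; high deductible gives 44 − 99 = -55. Stays. ✓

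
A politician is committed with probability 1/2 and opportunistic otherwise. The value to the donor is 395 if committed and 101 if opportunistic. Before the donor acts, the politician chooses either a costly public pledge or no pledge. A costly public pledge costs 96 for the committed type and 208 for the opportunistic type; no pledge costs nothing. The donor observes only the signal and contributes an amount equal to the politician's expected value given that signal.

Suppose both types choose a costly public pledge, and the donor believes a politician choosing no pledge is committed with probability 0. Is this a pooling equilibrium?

No

On the equilibrium path (pledge) the donor holds the prior 1/2 and pays 1/2·395 + 1/2·101 = 248. Off-path (no pledge) belief 0 gives 0·395 + 1·101 = 101.
Committed: pledge gives 248 − 96 = 152; no pledge gives 101 − 0 = 101. Stays. ✓
Opportunistic: pledge gives 248 − 208 = 40; no pledge gives 101 − 0 = 101. Deviates. ✗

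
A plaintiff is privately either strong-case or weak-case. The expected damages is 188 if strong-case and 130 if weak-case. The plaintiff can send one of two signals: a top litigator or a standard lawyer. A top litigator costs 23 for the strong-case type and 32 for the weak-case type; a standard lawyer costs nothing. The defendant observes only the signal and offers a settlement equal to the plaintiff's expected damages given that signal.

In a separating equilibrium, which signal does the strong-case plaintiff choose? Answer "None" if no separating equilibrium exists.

Try strong-case → top litigator, weak-case → standard lawyer:
  If types separate, top litigator earns payment 188 and standard lawyer earns 130.
  Strong-case: top litigator gives 188 − 23 = 165; standard lawyer gives 130 − 0 = 130. No deviation. ✓
  Weak-case: standard lawyer gives 130 − 0 = 130; top litigator gives 188 − 32 = 156. Would deviate. ✗
Try strong-case → standard lawyer, weak-case → top litigator:
  If types separate, standard lawyer earns payment 188 and top litigator earns 130.
  Strong-case: standard lawyer gives 188 − 0 = 188; top litigator gives 130 − 23 = 107. No deviation. ✓
  Weak-case: top litigator gives 130 − 32 = 98; standard lawyer gives 188 − 0 = 188. Would deviate. ✗
Neither assignment is incentive-compatible.

None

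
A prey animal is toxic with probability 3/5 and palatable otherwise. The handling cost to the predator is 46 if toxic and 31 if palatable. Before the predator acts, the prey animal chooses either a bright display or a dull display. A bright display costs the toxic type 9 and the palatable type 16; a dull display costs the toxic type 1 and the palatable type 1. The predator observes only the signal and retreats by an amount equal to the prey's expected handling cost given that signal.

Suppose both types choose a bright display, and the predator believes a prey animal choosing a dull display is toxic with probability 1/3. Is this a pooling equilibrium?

At the pooled signal (bright display) the predator holds the prior 3/5 and pays 3/5·46 + 2/5·31 = 40. Off-path (dull display) belief 1/3 gives 1/3·46 + 2/3·31 = 36.
Toxic: bright display gives 40 − 9 = 31; dull display gives 36 − 1 = 35. Deviates. ✗
Palatable: bright display gives 40 − 16 = 24; dull display gives 36 − 1 = 35. Deviates. ✗

No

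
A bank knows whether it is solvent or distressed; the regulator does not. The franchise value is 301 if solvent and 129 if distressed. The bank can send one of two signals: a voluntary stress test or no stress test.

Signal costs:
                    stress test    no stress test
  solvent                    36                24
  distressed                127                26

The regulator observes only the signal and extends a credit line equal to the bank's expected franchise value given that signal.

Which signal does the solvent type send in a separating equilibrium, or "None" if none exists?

Try solvent → stress test, distressed → no stress test:
  If types separate, stress test earns payment 301 and no stress test earns 129.
  Solvent: stress test gives 301 − 36 = 265; no stress test gives 129 − 24 = 105. No deviation. ✓
  Distressed: no stress test gives 129 − 26 = 103; stress test gives 301 − 127 = 174. Would deviate. ✗
Try solvent → no stress test, distressed → stress test:
  If types separate, no stress test earns payment 301 and stress test earns 129.
  Solvent: no stress test gives 301 − 24 = 277; stress test gives 129 − 36 = 93. No deviation. ✓
  Distressed: stress test gives 129 − 127 = 2; no stress test gives 301 − 26 = 275. Would deviate. ✗
Neither assignment is incentive-compatible.

None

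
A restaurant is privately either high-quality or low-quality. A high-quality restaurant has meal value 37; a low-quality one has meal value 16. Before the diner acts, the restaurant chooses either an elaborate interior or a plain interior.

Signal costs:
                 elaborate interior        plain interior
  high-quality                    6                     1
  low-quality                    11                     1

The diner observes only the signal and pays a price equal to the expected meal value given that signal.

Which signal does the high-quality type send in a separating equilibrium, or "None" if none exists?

None

Try high-quality → elaborate interior, low-quality → plain interior:
  If types separate, elaborate interior earns payment 37 and plain interior earns 16.
  High-quality: elaborate interior gives 37 − 6 = 31; plain interior gives 16 − 1 = 15. No deviation. ✓
  Low-quality: plain interior gives 16 − 1 = 15; elaborate interior gives 37 − 11 = 26. Would deviate. ✗
Try high-quality → plain interior, low-quality → elaborate interior:
  If types separate, plain interior earns payment 37 and elaborate interior earns 16.
  High-quality: plain interior gives 37 − 1 = 36; elaborate interior gives 16 − 6 = 10. No deviation. ✓
  Low-quality: elaborate interior gives 16 − 11 = 5; plain interior gives 37 − 1 = 36. Would deviate. ✗
Neither assignment is incentive-compatible.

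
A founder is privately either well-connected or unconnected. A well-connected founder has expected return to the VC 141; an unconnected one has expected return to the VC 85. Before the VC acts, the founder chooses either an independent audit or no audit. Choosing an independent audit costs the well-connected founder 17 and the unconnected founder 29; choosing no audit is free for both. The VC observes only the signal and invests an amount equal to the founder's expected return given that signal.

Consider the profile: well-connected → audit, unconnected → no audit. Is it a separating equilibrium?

No

Under separation the VC infers type exactly: audit → well-connected (pays 141), no audit → unconnected (pays 85).
Well-connected: audit gives 141 − 17 = 124; no audit gives 85 − 0 = 85. No deviation. ✓
Unconnected: no audit gives 85 − 0 = 85; audit gives 141 − 29 = 112. Would deviate. ✗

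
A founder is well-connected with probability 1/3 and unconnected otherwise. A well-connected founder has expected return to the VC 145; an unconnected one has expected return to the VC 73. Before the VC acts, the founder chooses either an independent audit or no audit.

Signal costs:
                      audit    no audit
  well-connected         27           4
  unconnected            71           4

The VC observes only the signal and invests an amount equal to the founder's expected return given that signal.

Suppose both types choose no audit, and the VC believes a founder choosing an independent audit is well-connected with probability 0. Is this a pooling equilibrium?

At the pooled signal (no audit) the VC holds the prior 1/3 and pays 1/3·145 + 2/3·73 = 97. Off-path (audit) belief 0 gives 0·145 + 1·73 = 73.
Well-connected: no audit gives 97 − 4 = 93; audit gives 73 − 27 = 46. Stays. ✓
Unconnected: no audit gives 97 − 4 = 93; audit gives 73 − 71 = 2. Stays. ✓

Yes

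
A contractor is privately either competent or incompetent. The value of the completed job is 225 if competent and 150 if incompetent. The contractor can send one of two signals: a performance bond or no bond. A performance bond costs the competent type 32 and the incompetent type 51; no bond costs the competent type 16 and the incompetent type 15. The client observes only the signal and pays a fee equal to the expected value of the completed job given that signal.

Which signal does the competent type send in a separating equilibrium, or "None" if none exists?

Try competent → bond, incompetent → no bond:
  Under separation the client infers type exactly: bond → competent (pays 225), no bond → incompetent (pays 150).
  Competent: bond gives 225 − 32 = 193; no bond gives 150 − 16 = 134. No deviation. ✓
  Incompetent: no bond gives 150 − 15 = 135; bond gives 225 − 51 = 174. Would deviate. ✗
Try competent → no bond, incompetent → bond:
  Under separation the client infers type exactly: no bond → competent (pays 225), bond → incompetent (pays 150).
  Competent: no bond gives 225 − 16 = 209; bond gives 150 − 32 = 118. No deviation. ✓
  Incompetent: bond gives 150 − 51 = 99; no bond gives 225 − 15 = 210. Would deviate. ✗
Neither assignment is incentive-compatible.

None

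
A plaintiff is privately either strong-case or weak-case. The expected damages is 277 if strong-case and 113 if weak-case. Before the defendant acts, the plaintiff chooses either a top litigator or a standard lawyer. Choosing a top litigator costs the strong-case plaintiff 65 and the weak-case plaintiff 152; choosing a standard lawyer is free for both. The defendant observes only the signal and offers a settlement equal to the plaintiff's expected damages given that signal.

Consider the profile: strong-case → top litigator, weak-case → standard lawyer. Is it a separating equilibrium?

No

Under separation the defendant infers type exactly: top litigator → strong-case (pays 277), standard lawyer → weak-case (pays 113).
Strong-case: top litigator gives 277 − 65 = 212; standard lawyer gives 113 − 0 = 113. No deviation. ✓
Weak-case: standard lawyer gives 113 − 0 = 113; top litigator gives 277 − 152 = 125. Would deviate. ✗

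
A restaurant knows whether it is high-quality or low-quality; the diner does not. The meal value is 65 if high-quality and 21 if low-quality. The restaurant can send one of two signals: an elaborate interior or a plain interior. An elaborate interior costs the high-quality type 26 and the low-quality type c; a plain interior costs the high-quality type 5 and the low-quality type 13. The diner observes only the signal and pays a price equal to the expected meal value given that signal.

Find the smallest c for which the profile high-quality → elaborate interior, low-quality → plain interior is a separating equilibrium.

57

Under separation: elaborate interior → high-quality (pays 65); plain interior → low-quality (pays 21).
High-quality: 65 − 26 = 39 ≥ 21 − 5 = 16. Holds regardless of c. ✓
Low-quality: 21 − 13 ≥ 65 − c, so c ≥ 65 − 8 = 57.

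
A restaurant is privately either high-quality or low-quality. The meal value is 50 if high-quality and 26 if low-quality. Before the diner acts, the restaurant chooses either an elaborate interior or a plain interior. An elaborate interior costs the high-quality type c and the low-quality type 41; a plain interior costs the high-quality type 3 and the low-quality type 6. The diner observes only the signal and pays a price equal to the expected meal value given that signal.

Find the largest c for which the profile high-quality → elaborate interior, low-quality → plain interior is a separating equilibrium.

27

Under separation: elaborate interior → high-quality (pays 50); plain interior → low-quality (pays 26).
Low-quality: 26 − 6 = 20 ≥ 50 − 41 = 9. Holds regardless of c. ✓
High-quality: 50 − c ≥ 26 − 3, so c ≤ 50 − 23 = 27.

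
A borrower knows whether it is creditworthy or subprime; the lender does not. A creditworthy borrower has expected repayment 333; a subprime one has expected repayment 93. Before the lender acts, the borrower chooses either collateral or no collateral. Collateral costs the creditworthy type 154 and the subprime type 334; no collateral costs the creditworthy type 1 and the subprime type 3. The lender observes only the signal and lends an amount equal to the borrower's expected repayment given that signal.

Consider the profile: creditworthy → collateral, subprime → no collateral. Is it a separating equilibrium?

Under separation the lender infers type exactly: collateral → creditworthy (pays 333), no collateral → subprime (pays 93).
Creditworthy: collateral gives 333 − 154 = 179; no collateral gives 93 − 1 = 92. No deviation. ✓
Subprime: no collateral gives 93 − 3 = 90; collateral gives 333 − 334 = -1. No deviation. ✓
Both incentive constraints hold.

Yes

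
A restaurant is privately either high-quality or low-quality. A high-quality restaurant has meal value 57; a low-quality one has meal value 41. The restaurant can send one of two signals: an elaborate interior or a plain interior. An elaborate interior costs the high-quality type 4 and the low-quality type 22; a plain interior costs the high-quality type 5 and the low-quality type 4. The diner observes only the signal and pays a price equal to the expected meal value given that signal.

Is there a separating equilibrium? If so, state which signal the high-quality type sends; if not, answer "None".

Try high-quality → elaborate interior, low-quality → plain interior:
  If types separate, elaborate interior earns payment 57 and plain interior earns 41.
  High-quality: elaborate interior gives 57 − 4 = 53; plain interior gives 41 − 5 = 36. No deviation. ✓
  Low-quality: plain interior gives 41 − 4 = 37; elaborate interior gives 57 − 22 = 35. No deviation. ✓
Both hold — the high-quality type sends elaborate interior.

elaborate interior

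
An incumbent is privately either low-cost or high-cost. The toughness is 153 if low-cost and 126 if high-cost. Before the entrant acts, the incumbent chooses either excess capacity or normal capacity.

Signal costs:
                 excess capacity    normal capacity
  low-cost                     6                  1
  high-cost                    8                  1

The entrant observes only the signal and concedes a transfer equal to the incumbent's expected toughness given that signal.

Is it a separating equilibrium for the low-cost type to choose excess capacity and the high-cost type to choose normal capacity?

No

Under separation the entrant infers type exactly: excess capacity → low-cost (pays 153), normal capacity → high-cost (pays 126).
Low-cost: excess capacity gives 153 − 6 = 147; normal capacity gives 126 − 1 = 125. No deviation. ✓
High-cost: normal capacity gives 126 − 1 = 125; excess capacity gives 153 − 8 = 145. Would deviate. ✗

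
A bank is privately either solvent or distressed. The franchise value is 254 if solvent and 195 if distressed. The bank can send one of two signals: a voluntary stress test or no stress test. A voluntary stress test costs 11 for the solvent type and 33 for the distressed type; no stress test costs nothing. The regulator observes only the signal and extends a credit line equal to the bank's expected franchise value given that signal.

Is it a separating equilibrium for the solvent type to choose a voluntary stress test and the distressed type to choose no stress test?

No

If types separate, stress test earns payment 254 and no stress test earns 195.
Solvent: stress test gives 254 − 11 = 243; no stress test gives 195 − 0 = 195. No deviation. ✓
Distressed: no stress test gives 195 − 0 = 195; stress test gives 254 − 33 = 221. Would deviate. ✗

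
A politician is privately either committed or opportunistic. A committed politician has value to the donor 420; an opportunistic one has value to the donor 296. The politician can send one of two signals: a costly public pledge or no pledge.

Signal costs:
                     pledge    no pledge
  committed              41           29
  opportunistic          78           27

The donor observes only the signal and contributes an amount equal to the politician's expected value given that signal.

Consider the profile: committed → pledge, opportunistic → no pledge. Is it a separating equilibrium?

If types separate, pledge earns payment 420 and no pledge earns 296.
Committed: pledge gives 420 − 41 = 379; no pledge gives 296 − 29 = 267. No deviation. ✓
Opportunistic: no pledge gives 296 − 27 = 269; pledge gives 420 − 78 = 342. Would deviate. ✗

No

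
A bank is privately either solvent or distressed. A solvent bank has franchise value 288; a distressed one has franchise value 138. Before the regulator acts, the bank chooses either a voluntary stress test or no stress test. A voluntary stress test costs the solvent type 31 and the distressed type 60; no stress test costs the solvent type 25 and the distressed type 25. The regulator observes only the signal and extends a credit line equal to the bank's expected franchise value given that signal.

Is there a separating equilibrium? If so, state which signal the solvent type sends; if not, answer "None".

None

Try solvent → stress test, distressed → no stress test:
  If types separate, stress test earns payment 288 and no stress test earns 138.
  Solvent: stress test gives 288 − 31 = 257; no stress test gives 138 − 25 = 113. No deviation. ✓
  Distressed: no stress test gives 138 − 25 = 113; stress test gives 288 − 60 = 228. Would deviate. ✗
Try solvent → no stress test, distressed → stress test:
  If types separate, no stress test earns payment 288 and stress test earns 138.
  Solvent: no stress test gives 288 − 25 = 263; stress test gives 138 − 31 = 107. No deviation. ✓
  Distressed: stress test gives 138 − 60 = 78; no stress test gives 288 − 25 = 263. Would deviate. ✗
Neither assignment is incentive-compatible.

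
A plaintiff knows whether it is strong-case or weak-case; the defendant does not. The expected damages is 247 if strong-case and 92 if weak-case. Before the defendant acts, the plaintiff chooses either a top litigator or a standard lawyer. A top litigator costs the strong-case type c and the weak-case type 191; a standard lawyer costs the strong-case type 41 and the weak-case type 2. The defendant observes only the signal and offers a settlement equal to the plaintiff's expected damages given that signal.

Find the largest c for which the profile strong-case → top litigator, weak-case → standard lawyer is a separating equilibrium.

Under separation: top litigator → strong-case (pays 247); standard lawyer → weak-case (pays 92).
Weak-case: 92 − 2 = 90 ≥ 247 − 191 = 56. Holds regardless of c. ✓
Strong-case: 247 − c ≥ 92 − 41, so c ≤ 247 − 51 = 196.

196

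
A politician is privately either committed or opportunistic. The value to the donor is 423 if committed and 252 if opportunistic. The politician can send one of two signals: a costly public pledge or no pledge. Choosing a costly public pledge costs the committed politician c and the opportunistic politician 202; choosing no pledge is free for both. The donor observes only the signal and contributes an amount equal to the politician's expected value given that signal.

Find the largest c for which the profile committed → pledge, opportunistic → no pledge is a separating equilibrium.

Under separation: pledge → committed (pays 423); no pledge → opportunistic (pays 252).
Opportunistic: 252 − 0 = 252 ≥ 423 − 202 = 221. Holds regardless of c. ✓
Committed: 423 − c ≥ 252 − 0, so c ≤ 423 − 252 = 171.

171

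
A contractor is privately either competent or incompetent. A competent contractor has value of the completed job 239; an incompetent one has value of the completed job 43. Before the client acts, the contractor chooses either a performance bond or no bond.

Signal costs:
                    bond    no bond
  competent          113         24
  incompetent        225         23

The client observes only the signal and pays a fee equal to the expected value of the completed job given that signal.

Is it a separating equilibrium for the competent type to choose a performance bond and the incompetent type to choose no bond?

Yes

If types separate, bond earns payment 239 and no bond earns 43.
Competent: bond gives 239 − 113 = 126; no bond gives 43 − 24 = 19. No deviation. ✓
Incompetent: no bond gives 43 − 23 = 20; bond gives 239 − 225 = 14. No deviation. ✓
Both incentive constraints hold.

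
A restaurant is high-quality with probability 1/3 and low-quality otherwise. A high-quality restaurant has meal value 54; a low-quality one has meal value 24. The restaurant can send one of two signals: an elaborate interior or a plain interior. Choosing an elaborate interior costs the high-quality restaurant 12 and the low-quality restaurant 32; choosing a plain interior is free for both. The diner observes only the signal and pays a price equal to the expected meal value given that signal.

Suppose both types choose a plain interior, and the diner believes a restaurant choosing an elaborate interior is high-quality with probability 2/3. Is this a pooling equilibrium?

At the pooled signal (plain interior) the diner holds the prior 1/3 and pays 1/3·54 + 2/3·24 = 34. Off-path (elaborate interior) belief 2/3 gives 2/3·54 + 1/3·24 = 44.
High-quality: plain interior gives 34 − 0 = 34; elaborate interior gives 44 − 12 = 32. Stays. ✓
Low-quality: plain interior gives 34 − 0 = 34; elaborate interior gives 44 − 32 = 12. Stays. ✓

Yes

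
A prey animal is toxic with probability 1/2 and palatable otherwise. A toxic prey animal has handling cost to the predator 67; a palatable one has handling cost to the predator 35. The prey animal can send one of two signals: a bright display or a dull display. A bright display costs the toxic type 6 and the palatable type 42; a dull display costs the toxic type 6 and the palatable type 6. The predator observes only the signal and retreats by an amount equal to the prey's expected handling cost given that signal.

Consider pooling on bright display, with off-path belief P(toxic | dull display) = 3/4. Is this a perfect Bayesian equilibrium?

No

At the pooled signal (bright display) the predator holds the prior 1/2 and pays 1/2·67 + 1/2·35 = 51. Off-path (dull display) belief 3/4 gives 3/4·67 + 1/4·35 = 59.
Toxic: bright display gives 51 − 6 = 45; dull display gives 59 − 6 = 53. Deviates. ✗
Palatable: bright display gives 51 − 42 = 9; dull display gives 59 − 6 = 53. Deviates. ✗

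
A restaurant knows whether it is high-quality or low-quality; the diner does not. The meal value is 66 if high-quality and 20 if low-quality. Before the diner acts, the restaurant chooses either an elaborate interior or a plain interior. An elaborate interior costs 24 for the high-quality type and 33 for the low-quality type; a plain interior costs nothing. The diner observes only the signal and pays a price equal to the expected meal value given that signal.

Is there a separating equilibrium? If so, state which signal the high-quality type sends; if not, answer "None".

Try high-quality → elaborate interior, low-quality → plain interior:
  If types separate, elaborate interior earns payment 66 and plain interior earns 20.
  High-quality: elaborate interior gives 66 − 24 = 42; plain interior gives 20 − 0 = 20. No deviation. ✓
  Low-quality: plain interior gives 20 − 0 = 20; elaborate interior gives 66 − 33 = 33. Would deviate. ✗
Try high-quality → plain interior, low-quality → elaborate interior:
  If types separate, plain interior earns payment 66 and elaborate interior earns 20.
  High-quality: plain interior gives 66 − 0 = 66; elaborate interior gives 20 − 24 = -4. No deviation. ✓
  Low-quality: elaborate interior gives 20 − 33 = -13; plain interior gives 66 − 0 = 66. Would deviate. ✗
Neither assignment is incentive-compatible.

None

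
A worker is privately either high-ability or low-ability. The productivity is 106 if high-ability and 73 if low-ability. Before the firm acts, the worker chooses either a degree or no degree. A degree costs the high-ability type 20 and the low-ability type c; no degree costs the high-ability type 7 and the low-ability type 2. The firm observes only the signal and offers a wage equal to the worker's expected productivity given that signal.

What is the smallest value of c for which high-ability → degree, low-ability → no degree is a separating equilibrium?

35

Under separation: degree → high-ability (pays 106); no degree → low-ability (pays 73).
High-ability: 106 − 20 = 86 ≥ 73 − 7 = 66. Holds regardless of c. ✓
Low-ability: 73 − 2 ≥ 106 − c, so c ≥ 106 − 71 = 35.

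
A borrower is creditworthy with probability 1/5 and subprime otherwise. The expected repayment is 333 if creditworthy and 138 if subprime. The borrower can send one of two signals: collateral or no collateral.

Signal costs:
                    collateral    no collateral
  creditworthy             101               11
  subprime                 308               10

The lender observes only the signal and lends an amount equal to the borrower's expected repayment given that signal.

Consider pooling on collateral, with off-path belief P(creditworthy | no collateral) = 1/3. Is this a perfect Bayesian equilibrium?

No

At the pooled signal (collateral) the lender holds the prior 1/5 and pays 1/5·333 + 4/5·138 = 177. Off-path (no collateral) belief 1/3 gives 1/3·333 + 2/3·138 = 203.
Creditworthy: collateral gives 177 − 101 = 76; no collateral gives 203 − 11 = 192. Deviates. ✗
Subprime: collateral gives 177 − 308 = -131; no collateral gives 203 − 10 = 193. Deviates. ✗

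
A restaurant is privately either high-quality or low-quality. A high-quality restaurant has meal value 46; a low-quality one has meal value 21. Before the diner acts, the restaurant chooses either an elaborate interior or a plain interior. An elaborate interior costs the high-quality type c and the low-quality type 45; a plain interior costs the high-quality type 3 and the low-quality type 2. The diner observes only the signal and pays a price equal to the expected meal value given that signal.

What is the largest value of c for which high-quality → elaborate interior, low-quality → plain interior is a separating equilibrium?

28

Under separation: elaborate interior → high-quality (pays 46); plain interior → low-quality (pays 21).
Low-quality: 21 − 2 = 19 ≥ 46 − 45 = 1. Holds regardless of c. ✓
High-quality: 46 − c ≥ 21 − 3, so c ≤ 46 − 18 = 28.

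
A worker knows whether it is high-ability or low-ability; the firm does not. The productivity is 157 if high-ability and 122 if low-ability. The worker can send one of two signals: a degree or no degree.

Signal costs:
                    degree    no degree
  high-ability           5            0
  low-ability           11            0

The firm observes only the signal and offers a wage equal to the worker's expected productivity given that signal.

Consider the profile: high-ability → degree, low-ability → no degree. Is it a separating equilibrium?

No

If types separate, degree earns payment 157 and no degree earns 122.
High-ability: degree gives 157 − 5 = 152; no degree gives 122 − 0 = 122. No deviation. ✓
Low-ability: no degree gives 122 − 0 = 122; degree gives 157 − 11 = 146. Would deviate. ✗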